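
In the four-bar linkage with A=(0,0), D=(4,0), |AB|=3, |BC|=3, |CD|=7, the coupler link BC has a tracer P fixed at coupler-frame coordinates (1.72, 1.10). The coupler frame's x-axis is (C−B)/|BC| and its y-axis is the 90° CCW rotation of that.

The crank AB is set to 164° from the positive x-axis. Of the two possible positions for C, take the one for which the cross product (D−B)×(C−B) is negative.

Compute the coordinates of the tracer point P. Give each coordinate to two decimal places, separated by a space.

A=(0,0), D=(4.00,0)
B = A + 3.00·(cos164°, sin164°) = (-2.8838, 0.8269)
|BD| = 6.9333
circle(B,3.00) ∩ circle(D,7.00): a=0.5820, h=2.9430
  candidates: C₊=(-1.9549,3.6795) cross=20.405; C₋=(-2.6569,-2.1645) cross=-20.405
  mode - wants cross < 0 → take C=(-2.6569,-2.1645) (cross=-20.405)
ex = (C−B)/|BC| = (0.0756,-0.9971); ey = (0.9971,0.0756)
P = B + 1.72·ex + 1.10·ey = (-1.6569,-0.8050)

-1.66 -0.80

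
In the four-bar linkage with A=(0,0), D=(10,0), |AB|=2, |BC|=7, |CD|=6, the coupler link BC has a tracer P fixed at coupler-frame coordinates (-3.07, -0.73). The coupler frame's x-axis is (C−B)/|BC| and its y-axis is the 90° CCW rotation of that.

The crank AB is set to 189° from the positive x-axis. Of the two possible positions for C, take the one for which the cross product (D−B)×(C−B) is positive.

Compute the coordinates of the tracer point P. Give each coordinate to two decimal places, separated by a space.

A=(0,0), D=(10.00,0)
B = A + 2.00·(cos189°, sin189°) = (-1.9754, -0.3129)
|BD| = 11.9795
circle(B,7.00) ∩ circle(D,6.00): a=6.5323, h=2.5157
  candidates: C₊=(4.4890,2.3726) cross=30.137; C₋=(4.6204,-2.6571) cross=-30.137
  mode + wants cross > 0 → take C=(4.4890,2.3726) (cross=30.137)
ex = (C−B)/|BC| = (0.9235,0.3836); ey = (-0.3836,0.9235)
P = B + -3.07·ex + -0.73·ey = (-4.5304,-2.1648)

-4.53 -2.16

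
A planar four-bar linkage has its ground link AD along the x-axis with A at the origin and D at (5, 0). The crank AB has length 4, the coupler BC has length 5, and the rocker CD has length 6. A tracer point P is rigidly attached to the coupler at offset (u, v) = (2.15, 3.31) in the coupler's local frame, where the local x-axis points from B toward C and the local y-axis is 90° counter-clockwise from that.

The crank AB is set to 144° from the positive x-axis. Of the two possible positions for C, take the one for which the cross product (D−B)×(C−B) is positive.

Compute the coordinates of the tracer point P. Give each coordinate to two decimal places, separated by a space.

-2.85 6.28

A=(0,0), D=(5.00,0)
B = A + 4.00·(cos144°, sin144°) = (-3.2361, 2.3511)
|BD| = 8.5651
circle(B,5.00) ∩ circle(D,6.00): a=3.6404, h=3.4275
  candidates: C₊=(1.2053,4.6476) cross=29.356; C₋=(-0.6764,-1.9440) cross=-29.356
  mode + wants cross > 0 → take C=(1.2053,4.6476) (cross=29.356)
ex = (C−B)/|BC| = (0.8883,0.4593); ey = (-0.4593,0.8883)
P = B + 2.15·ex + 3.31·ey = (-2.8465,6.2788)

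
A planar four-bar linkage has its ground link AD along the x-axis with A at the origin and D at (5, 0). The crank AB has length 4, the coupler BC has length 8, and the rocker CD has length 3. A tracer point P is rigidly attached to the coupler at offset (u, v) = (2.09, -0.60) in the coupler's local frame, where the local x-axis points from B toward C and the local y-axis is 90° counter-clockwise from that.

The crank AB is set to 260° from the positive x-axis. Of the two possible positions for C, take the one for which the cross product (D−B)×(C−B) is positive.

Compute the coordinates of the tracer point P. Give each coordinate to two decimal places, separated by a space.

A=(0,0), D=(5.00,0)
B = A + 4.00·(cos260°, sin260°) = (-0.6946, -3.9392)
|BD| = 6.9243
circle(B,8.00) ∩ circle(D,3.00): a=7.4337, h=2.9564
  candidates: C₊=(3.7370,2.7212) cross=20.471; C₋=(7.1008,-2.1416) cross=-20.471
  mode + wants cross > 0 → take C=(3.7370,2.7212) (cross=20.471)
ex = (C−B)/|BC| = (0.5539,0.8326); ey = (-0.8326,0.5539)
P = B + 2.09·ex + -0.60·ey = (0.9627,-2.5316)

0.96 -2.53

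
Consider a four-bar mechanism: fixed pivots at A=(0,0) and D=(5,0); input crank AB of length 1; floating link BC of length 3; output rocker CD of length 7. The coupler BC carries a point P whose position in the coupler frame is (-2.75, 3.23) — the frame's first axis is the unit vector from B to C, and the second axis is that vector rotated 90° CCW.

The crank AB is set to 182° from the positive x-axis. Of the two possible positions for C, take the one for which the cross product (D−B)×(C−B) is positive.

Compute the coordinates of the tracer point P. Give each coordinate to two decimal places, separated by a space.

A=(0,0), D=(5.00,0)
B = A + 1.00·(cos182°, sin182°) = (-0.9994, -0.0349)
|BD| = 5.9995
circle(B,3.00) ∩ circle(D,7.00): a=-0.3339, h=2.9814
  candidates: C₊=(-1.3506,2.9445) cross=17.887; C₋=(-1.3159,-3.0182) cross=-17.887
  mode + wants cross > 0 → take C=(-1.3506,2.9445) (cross=17.887)
ex = (C−B)/|BC| = (-0.1171,0.9931); ey = (-0.9931,-0.1171)
P = B + -2.75·ex + 3.23·ey = (-3.8852,-3.1441)

-3.89 -3.14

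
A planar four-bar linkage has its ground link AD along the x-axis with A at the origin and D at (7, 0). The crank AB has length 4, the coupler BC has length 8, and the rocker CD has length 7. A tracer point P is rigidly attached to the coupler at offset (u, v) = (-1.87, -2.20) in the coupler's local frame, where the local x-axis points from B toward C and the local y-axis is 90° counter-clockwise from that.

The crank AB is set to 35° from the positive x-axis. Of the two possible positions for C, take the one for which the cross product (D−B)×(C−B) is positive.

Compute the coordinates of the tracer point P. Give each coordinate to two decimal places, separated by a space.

2.72 -0.54

A=(0,0), D=(7.00,0)
B = A + 4.00·(cos35°, sin35°) = (3.2766, 2.2943)
|BD| = 4.3735
circle(B,8.00) ∩ circle(D,7.00): a=3.9016, h=6.9841
  candidates: C₊=(10.2621,6.1935) cross=30.545; C₋=(2.9345,-5.6984) cross=-30.545
  mode + wants cross > 0 → take C=(10.2621,6.1935) (cross=30.545)
ex = (C−B)/|BC| = (0.8732,0.4874); ey = (-0.4874,0.8732)
P = B + -1.87·ex + -2.20·ey = (2.7160,-0.5381)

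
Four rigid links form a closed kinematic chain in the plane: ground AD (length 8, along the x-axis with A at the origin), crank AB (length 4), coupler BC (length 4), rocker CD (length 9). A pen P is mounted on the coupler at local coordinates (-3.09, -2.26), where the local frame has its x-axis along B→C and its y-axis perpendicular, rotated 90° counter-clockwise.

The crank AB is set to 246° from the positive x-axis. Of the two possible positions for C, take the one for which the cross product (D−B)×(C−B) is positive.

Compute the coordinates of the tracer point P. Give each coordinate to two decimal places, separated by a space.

0.12 -7.06

A=(0,0), D=(8.00,0)
B = A + 4.00·(cos246°, sin246°) = (-1.6269, -3.6542)
|BD| = 10.2971
circle(B,4.00) ∩ circle(D,9.00): a=1.9924, h=3.4685
  candidates: C₊=(-0.9951,0.2956) cross=35.716; C₋=(1.4666,-6.1899) cross=-35.716
  mode + wants cross > 0 → take C=(-0.9951,0.2956) (cross=35.716)
ex = (C−B)/|BC| = (0.1580,0.9874); ey = (-0.9874,0.1580)
P = B + -3.09·ex + -2.26·ey = (0.1166,-7.0624)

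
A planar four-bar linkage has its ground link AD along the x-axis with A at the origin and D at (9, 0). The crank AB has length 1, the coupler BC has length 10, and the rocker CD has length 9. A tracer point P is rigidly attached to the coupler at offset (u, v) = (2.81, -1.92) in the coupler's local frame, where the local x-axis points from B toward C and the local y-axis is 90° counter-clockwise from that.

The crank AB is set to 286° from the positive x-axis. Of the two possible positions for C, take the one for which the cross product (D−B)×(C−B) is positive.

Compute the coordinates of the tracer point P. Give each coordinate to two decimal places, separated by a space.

3.26 0.68

A=(0,0), D=(9.00,0)
B = A + 1.00·(cos286°, sin286°) = (0.2756, -0.9613)
|BD| = 8.7772
circle(B,10.00) ∩ circle(D,9.00): a=5.4709, h=8.3707
  candidates: C₊=(4.7969,7.9583) cross=73.471; C₋=(6.6304,-8.6825) cross=-73.471
  mode + wants cross > 0 → take C=(4.7969,7.9583) (cross=73.471)
ex = (C−B)/|BC| = (0.4521,0.8920); ey = (-0.8920,0.4521)
P = B + 2.81·ex + -1.92·ey = (3.2587,0.6770)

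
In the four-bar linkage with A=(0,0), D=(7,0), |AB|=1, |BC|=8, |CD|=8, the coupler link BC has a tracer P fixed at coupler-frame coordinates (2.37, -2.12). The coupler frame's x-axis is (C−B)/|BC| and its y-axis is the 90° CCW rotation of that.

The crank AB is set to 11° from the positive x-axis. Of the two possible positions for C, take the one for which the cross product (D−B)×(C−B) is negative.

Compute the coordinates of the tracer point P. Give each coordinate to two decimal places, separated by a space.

A=(0,0), D=(7.00,0)
B = A + 1.00·(cos11°, sin11°) = (0.9816, 0.1908)
|BD| = 6.0214
circle(B,8.00) ∩ circle(D,8.00): a=3.0107, h=7.4119
  candidates: C₊=(4.2257,7.5035) cross=44.630; C₋=(3.7559,-7.3127) cross=-44.630
  mode - wants cross < 0 → take C=(3.7559,-7.3127) (cross=-44.630)
ex = (C−B)/|BC| = (0.3468,-0.9379); ey = (0.9379,0.3468)
P = B + 2.37·ex + -2.12·ey = (-0.1849,-2.7673)

-0.18 -2.77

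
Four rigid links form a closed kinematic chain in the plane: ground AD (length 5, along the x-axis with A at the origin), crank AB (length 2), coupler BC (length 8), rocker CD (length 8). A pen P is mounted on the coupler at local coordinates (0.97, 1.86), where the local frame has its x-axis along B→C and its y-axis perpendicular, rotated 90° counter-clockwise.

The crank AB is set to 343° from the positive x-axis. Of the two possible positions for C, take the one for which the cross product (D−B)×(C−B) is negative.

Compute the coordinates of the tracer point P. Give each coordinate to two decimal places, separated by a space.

A=(0,0), D=(5.00,0)
B = A + 2.00·(cos343°, sin343°) = (1.9126, -0.5847)
|BD| = 3.1423
circle(B,8.00) ∩ circle(D,8.00): a=1.5711, h=7.8442
  candidates: C₊=(1.9966,7.4148) cross=24.649; C₋=(4.9160,-7.9996) cross=-24.649
  mode - wants cross < 0 → take C=(4.9160,-7.9996) (cross=-24.649)
ex = (C−B)/|BC| = (0.3754,-0.9269); ey = (0.9269,0.3754)
P = B + 0.97·ex + 1.86·ey = (4.0007,-0.7855)

4.00 -0.79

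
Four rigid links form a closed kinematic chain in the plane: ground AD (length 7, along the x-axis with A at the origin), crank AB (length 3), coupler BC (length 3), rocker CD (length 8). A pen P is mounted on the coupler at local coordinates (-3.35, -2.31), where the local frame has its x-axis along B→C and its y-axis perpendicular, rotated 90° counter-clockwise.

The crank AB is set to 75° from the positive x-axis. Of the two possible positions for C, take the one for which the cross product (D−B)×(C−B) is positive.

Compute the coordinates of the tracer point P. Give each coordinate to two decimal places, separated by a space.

2.21 -0.91

A=(0,0), D=(7.00,0)
B = A + 3.00·(cos75°, sin75°) = (0.7765, 2.8978)
|BD| = 6.8651
circle(B,3.00) ∩ circle(D,8.00): a=-0.5732, h=2.9447
  candidates: C₊=(1.4998,5.8093) cross=20.216; C₋=(-0.9862,0.4702) cross=-20.216
  mode + wants cross > 0 → take C=(1.4998,5.8093) (cross=20.216)
ex = (C−B)/|BC| = (0.2411,0.9705); ey = (-0.9705,0.2411)
P = B + -3.35·ex + -2.31·ey = (2.2106,-0.9104)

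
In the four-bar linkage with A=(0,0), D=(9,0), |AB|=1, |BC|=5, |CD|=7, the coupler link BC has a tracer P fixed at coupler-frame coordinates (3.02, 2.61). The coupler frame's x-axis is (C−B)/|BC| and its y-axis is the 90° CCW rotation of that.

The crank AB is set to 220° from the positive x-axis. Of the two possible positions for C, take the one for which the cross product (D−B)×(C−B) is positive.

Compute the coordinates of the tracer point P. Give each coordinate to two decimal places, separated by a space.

A=(0,0), D=(9.00,0)
B = A + 1.00·(cos220°, sin220°) = (-0.7660, -0.6428)
|BD| = 9.7872
circle(B,5.00) ∩ circle(D,7.00): a=3.6675, h=3.3985
  candidates: C₊=(2.6703,2.9892) cross=33.261; C₋=(3.1167,-3.7930) cross=-33.261
  mode + wants cross > 0 → take C=(2.6703,2.9892) (cross=33.261)
ex = (C−B)/|BC| = (0.6873,0.7264); ey = (-0.7264,0.6873)
P = B + 3.02·ex + 2.61·ey = (-0.5864,3.3447)

-0.59 3.34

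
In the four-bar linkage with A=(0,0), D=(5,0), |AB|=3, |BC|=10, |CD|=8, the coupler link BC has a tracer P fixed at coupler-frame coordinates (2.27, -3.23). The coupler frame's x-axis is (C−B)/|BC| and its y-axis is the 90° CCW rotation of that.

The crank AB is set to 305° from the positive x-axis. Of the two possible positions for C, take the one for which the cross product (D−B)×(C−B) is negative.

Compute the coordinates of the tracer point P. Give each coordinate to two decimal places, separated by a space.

A=(0,0), D=(5.00,0)
B = A + 3.00·(cos305°, sin305°) = (1.7207, -2.4575)
|BD| = 4.0979
circle(B,10.00) ∩ circle(D,8.00): a=6.4414, h=7.6490
  candidates: C₊=(2.2884,7.5264) cross=31.345; C₋=(11.4624,-4.7156) cross=-31.345
  mode - wants cross < 0 → take C=(11.4624,-4.7156) (cross=-31.345)
ex = (C−B)/|BC| = (0.9742,-0.2258); ey = (0.2258,0.9742)
P = B + 2.27·ex + -3.23·ey = (3.2027,-6.1166)

3.20 -6.12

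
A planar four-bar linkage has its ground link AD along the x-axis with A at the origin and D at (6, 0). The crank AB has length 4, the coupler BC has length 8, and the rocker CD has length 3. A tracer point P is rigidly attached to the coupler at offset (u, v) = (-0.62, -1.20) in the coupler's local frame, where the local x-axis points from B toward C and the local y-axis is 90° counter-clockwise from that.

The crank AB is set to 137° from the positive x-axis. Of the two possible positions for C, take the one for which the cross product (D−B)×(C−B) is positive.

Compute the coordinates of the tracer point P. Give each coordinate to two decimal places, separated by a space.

A=(0,0), D=(6.00,0)
B = A + 4.00·(cos137°, sin137°) = (-2.9254, 2.7280)
|BD| = 9.3330
circle(B,8.00) ∩ circle(D,3.00): a=7.6130, h=2.4580
  candidates: C₊=(5.0736,2.8534) cross=22.940; C₋=(3.6367,-1.8479) cross=-22.940
  mode + wants cross > 0 → take C=(5.0736,2.8534) (cross=22.940)
ex = (C−B)/|BC| = (0.9999,0.0157); ey = (-0.0157,0.9999)
P = B + -0.62·ex + -1.20·ey = (-3.5265,1.5184)

-3.53 1.52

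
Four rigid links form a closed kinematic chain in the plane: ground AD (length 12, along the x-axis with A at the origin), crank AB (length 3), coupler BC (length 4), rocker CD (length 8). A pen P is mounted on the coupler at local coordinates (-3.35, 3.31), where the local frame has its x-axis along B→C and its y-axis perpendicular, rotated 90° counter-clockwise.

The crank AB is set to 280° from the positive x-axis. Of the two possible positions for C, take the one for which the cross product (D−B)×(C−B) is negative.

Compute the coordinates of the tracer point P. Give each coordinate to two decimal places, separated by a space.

A=(0,0), D=(12.00,0)
B = A + 3.00·(cos280°, sin280°) = (0.5209, -2.9544)
|BD| = 11.8532
circle(B,4.00) ∩ circle(D,8.00): a=3.9018, h=0.8809
  candidates: C₊=(4.0800,-1.1288) cross=10.441; C₋=(4.5192,-2.8350) cross=-10.441
  mode - wants cross < 0 → take C=(4.5192,-2.8350) (cross=-10.441)
ex = (C−B)/|BC| = (0.9996,0.0299); ey = (-0.0299,0.9996)
P = B + -3.35·ex + 3.31·ey = (-2.9264,0.2541)

-2.93 0.25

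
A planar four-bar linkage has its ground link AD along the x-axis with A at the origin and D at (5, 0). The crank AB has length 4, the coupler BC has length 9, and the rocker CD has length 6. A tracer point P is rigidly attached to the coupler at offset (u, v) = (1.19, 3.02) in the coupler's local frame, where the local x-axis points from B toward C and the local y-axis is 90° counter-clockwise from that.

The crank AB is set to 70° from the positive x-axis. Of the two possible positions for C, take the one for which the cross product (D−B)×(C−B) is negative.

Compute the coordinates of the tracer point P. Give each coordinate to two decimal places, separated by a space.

A=(0,0), D=(5.00,0)
B = A + 4.00·(cos70°, sin70°) = (1.3681, 3.7588)
|BD| = 5.2268
circle(B,9.00) ∩ circle(D,6.00): a=6.9181, h=5.7567
  candidates: C₊=(10.3151,2.7838) cross=30.089; C₋=(2.0354,-5.2165) cross=-30.089
  mode - wants cross < 0 → take C=(2.0354,-5.2165) (cross=-30.089)
ex = (C−B)/|BC| = (0.0742,-0.9972); ey = (0.9972,0.0742)
P = B + 1.19·ex + 3.02·ey = (4.4680,2.7960)

4.47 2.80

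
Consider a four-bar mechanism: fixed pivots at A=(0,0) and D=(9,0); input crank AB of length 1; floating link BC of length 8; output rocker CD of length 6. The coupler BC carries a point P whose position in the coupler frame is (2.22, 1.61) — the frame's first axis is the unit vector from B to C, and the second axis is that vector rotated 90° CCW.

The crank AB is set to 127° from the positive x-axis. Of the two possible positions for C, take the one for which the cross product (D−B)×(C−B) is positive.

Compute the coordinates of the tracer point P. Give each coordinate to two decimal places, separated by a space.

A=(0,0), D=(9.00,0)
B = A + 1.00·(cos127°, sin127°) = (-0.6018, 0.7986)
|BD| = 9.6350
circle(B,8.00) ∩ circle(D,6.00): a=6.2705, h=4.9679
  candidates: C₊=(6.0589,5.2297) cross=47.866; C₋=(5.2353,-4.6720) cross=-47.866
  mode + wants cross > 0 → take C=(6.0589,5.2297) (cross=47.866)
ex = (C−B)/|BC| = (0.8326,0.5539); ey = (-0.5539,0.8326)
P = B + 2.22·ex + 1.61·ey = (0.3548,3.3687)

0.35 3.37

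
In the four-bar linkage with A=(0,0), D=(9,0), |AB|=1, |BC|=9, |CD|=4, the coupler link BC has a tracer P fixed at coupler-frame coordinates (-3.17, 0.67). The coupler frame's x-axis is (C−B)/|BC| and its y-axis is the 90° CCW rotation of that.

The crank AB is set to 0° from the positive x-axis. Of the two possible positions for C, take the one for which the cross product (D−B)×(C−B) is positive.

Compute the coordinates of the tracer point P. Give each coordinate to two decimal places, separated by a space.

A=(0,0), D=(9.00,0)
B = A + 1.00·(cos0°, sin0°) = (1.0000, 0.0000)
|BD| = 8.0000
circle(B,9.00) ∩ circle(D,4.00): a=8.0625, h=3.9995
  candidates: C₊=(9.0625,3.9995) cross=31.996; C₋=(9.0625,-3.9995) cross=-31.996
  mode + wants cross > 0 → take C=(9.0625,3.9995) (cross=31.996)
ex = (C−B)/|BC| = (0.8958,0.4444); ey = (-0.4444,0.8958)
P = B + -3.17·ex + 0.67·ey = (-2.1375,-0.8085)

-2.14 -0.81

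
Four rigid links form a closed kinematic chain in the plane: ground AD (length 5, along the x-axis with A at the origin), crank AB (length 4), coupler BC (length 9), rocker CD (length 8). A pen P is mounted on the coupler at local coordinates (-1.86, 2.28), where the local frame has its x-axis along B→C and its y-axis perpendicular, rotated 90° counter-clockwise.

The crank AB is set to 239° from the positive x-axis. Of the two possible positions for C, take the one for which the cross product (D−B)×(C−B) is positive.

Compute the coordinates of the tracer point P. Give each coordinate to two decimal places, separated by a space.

A=(0,0), D=(5.00,0)
B = A + 4.00·(cos239°, sin239°) = (-2.0602, -3.4287)
|BD| = 7.8487
circle(B,9.00) ∩ circle(D,8.00): a=5.0073, h=7.4784
  candidates: C₊=(-0.8228,5.4859) cross=58.696; C₋=(5.7110,-7.9683) cross=-58.696
  mode + wants cross > 0 → take C=(-0.8228,5.4859) (cross=58.696)
ex = (C−B)/|BC| = (0.1375,0.9905); ey = (-0.9905,0.1375)
P = B + -1.86·ex + 2.28·ey = (-4.5742,-4.9575)

-4.57 -4.96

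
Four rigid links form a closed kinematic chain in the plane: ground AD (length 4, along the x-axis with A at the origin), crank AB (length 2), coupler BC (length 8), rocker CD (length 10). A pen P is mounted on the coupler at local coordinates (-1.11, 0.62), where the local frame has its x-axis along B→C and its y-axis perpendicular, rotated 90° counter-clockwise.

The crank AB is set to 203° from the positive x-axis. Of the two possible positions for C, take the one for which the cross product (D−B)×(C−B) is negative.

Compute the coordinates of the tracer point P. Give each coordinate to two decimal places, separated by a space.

A=(0,0), D=(4.00,0)
B = A + 2.00·(cos203°, sin203°) = (-1.8410, -0.7815)
|BD| = 5.8931
circle(B,8.00) ∩ circle(D,10.00): a=-0.1079, h=7.9993
  candidates: C₊=(-3.0087,7.1329) cross=47.140; C₋=(-0.8872,-8.7244) cross=-47.140
  mode - wants cross < 0 → take C=(-0.8872,-8.7244) (cross=-47.140)
ex = (C−B)/|BC| = (0.1192,-0.9929); ey = (0.9929,0.1192)
P = B + -1.11·ex + 0.62·ey = (-1.3578,0.3945)

-1.36 0.39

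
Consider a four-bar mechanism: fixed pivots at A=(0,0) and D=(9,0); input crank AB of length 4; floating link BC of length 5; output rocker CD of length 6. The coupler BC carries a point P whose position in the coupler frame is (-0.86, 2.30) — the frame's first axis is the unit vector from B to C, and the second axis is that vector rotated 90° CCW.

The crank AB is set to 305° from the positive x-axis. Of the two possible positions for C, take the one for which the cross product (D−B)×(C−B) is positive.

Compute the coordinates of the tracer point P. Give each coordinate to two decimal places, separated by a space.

A=(0,0), D=(9.00,0)
B = A + 4.00·(cos305°, sin305°) = (2.2943, -3.2766)
|BD| = 7.4634
circle(B,5.00) ∩ circle(D,6.00): a=2.9948, h=4.0039
  candidates: C₊=(3.2272,1.6356) cross=29.883; C₋=(6.7428,-5.5593) cross=-29.883
  mode + wants cross > 0 → take C=(3.2272,1.6356) (cross=29.883)
ex = (C−B)/|BC| = (0.1866,0.9824); ey = (-0.9824,0.1866)
P = B + -0.86·ex + 2.30·ey = (-0.1258,-3.6924)

-0.13 -3.69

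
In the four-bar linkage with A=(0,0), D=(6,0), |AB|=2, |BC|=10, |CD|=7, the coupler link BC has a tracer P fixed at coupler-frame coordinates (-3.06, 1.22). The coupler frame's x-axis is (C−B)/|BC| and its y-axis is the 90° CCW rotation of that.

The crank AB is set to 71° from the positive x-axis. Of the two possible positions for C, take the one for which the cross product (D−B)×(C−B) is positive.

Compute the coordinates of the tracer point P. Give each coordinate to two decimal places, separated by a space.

-2.64 1.80

A=(0,0), D=(6.00,0)
B = A + 2.00·(cos71°, sin71°) = (0.6511, 1.8910)
|BD| = 5.6733
circle(B,10.00) ∩ circle(D,7.00): a=7.3314, h=6.8008
  candidates: C₊=(9.8301,5.8592) cross=38.583; C₋=(5.2964,-6.9646) cross=-38.583
  mode + wants cross > 0 → take C=(9.8301,5.8592) (cross=38.583)
ex = (C−B)/|BC| = (0.9179,0.3968); ey = (-0.3968,0.9179)
P = B + -3.06·ex + 1.22·ey = (-2.6417,1.7966)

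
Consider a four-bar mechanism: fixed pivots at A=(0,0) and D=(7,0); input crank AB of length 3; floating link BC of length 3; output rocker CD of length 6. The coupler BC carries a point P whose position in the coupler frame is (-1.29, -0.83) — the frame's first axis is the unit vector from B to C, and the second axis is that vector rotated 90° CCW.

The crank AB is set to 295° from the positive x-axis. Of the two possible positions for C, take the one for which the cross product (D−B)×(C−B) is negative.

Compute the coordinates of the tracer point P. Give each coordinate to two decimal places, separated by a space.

A=(0,0), D=(7.00,0)
B = A + 3.00·(cos295°, sin295°) = (1.2679, -2.7189)
|BD| = 6.3443
circle(B,3.00) ∩ circle(D,6.00): a=1.0442, h=2.8124
  candidates: C₊=(1.0061,0.2696) cross=17.843; C₋=(3.4166,-4.8124) cross=-17.843
  mode - wants cross < 0 → take C=(3.4166,-4.8124) (cross=-17.843)
ex = (C−B)/|BC| = (0.7163,-0.6978); ey = (0.6978,0.7163)
P = B + -1.29·ex + -0.83·ey = (-0.2353,-2.4132)

-0.24 -2.41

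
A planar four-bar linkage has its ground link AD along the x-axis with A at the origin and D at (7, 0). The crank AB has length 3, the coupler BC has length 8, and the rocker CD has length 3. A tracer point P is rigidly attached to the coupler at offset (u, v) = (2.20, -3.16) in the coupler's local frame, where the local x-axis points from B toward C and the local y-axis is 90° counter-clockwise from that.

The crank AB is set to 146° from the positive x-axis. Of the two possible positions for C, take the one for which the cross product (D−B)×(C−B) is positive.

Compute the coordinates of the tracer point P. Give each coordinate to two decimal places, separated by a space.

0.05 -1.22

A=(0,0), D=(7.00,0)
B = A + 3.00·(cos146°, sin146°) = (-2.4871, 1.6776)
|BD| = 9.6343
circle(B,8.00) ∩ circle(D,3.00): a=7.6715, h=2.2688
  candidates: C₊=(5.4623,2.5759) cross=21.859; C₋=(4.6722,-1.8924) cross=-21.859
  mode + wants cross > 0 → take C=(5.4623,2.5759) (cross=21.859)
ex = (C−B)/|BC| = (0.9937,0.1123); ey = (-0.1123,0.9937)
P = B + 2.20·ex + -3.16·ey = (0.0538,-1.2154)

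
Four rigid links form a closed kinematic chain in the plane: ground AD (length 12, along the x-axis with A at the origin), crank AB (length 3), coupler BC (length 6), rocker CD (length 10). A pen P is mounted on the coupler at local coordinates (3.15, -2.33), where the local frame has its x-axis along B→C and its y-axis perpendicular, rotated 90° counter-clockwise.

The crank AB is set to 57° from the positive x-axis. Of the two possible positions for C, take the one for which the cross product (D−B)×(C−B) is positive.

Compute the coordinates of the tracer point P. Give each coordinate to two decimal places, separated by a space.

A=(0,0), D=(12.00,0)
B = A + 3.00·(cos57°, sin57°) = (1.6339, 2.5160)
|BD| = 10.6671
circle(B,6.00) ∩ circle(D,10.00): a=2.3336, h=5.5276
  candidates: C₊=(5.2055,7.3372) cross=58.963; C₋=(2.5979,-3.4060) cross=-58.963
  mode + wants cross > 0 → take C=(5.2055,7.3372) (cross=58.963)
ex = (C−B)/|BC| = (0.5953,0.8035); ey = (-0.8035,0.5953)
P = B + 3.15·ex + -2.33·ey = (5.3812,3.6602)

5.38 3.66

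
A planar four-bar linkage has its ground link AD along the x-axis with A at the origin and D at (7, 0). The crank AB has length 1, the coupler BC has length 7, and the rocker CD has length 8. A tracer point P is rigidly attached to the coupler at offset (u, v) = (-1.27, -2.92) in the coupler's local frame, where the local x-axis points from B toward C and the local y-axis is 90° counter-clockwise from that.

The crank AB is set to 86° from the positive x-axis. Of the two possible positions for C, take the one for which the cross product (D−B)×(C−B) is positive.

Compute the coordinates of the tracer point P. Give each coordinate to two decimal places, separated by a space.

2.03 -1.51

A=(0,0), D=(7.00,0)
B = A + 1.00·(cos86°, sin86°) = (0.0698, 0.9976)
|BD| = 7.0017
circle(B,7.00) ∩ circle(D,8.00): a=2.4297, h=6.5648
  candidates: C₊=(3.4100,7.1492) cross=45.965; C₋=(1.5393,-5.8464) cross=-45.965
  mode + wants cross > 0 → take C=(3.4100,7.1492) (cross=45.965)
ex = (C−B)/|BC| = (0.4772,0.8788); ey = (-0.8788,0.4772)
P = B + -1.27·ex + -2.92·ey = (2.0299,-1.5119)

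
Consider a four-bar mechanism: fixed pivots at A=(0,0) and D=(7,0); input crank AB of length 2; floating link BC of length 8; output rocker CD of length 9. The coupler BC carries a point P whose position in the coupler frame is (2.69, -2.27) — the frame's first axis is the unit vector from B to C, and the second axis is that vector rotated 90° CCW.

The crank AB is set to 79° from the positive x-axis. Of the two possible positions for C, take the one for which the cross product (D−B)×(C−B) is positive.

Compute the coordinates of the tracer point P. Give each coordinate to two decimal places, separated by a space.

3.74 3.00

A=(0,0), D=(7.00,0)
B = A + 2.00·(cos79°, sin79°) = (0.3816, 1.9633)
|BD| = 6.9034
circle(B,8.00) ∩ circle(D,9.00): a=2.2204, h=7.6857
  candidates: C₊=(4.6961,8.7001) cross=53.058; C₋=(0.3247,-6.0365) cross=-53.058
  mode + wants cross > 0 → take C=(4.6961,8.7001) (cross=53.058)
ex = (C−B)/|BC| = (0.5393,0.8421); ey = (-0.8421,0.5393)
P = B + 2.69·ex + -2.27·ey = (3.7439,3.0043)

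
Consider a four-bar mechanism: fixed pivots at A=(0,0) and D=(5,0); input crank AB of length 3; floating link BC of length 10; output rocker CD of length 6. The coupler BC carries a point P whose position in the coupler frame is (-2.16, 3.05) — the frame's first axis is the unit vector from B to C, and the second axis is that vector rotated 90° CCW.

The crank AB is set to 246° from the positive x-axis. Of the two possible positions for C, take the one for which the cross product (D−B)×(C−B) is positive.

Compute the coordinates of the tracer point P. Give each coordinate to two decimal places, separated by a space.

A=(0,0), D=(5.00,0)
B = A + 3.00·(cos246°, sin246°) = (-1.2202, -2.7406)
|BD| = 6.7972
circle(B,10.00) ∩ circle(D,6.00): a=8.1064, h=5.8554
  candidates: C₊=(3.8372,5.8862) cross=39.801; C₋=(8.5590,-4.8305) cross=-39.801
  mode + wants cross > 0 → take C=(3.8372,5.8862) (cross=39.801)
ex = (C−B)/|BC| = (0.5057,0.8627); ey = (-0.8627,0.5057)
P = B + -2.16·ex + 3.05·ey = (-4.9438,-3.0615)

-4.94 -3.06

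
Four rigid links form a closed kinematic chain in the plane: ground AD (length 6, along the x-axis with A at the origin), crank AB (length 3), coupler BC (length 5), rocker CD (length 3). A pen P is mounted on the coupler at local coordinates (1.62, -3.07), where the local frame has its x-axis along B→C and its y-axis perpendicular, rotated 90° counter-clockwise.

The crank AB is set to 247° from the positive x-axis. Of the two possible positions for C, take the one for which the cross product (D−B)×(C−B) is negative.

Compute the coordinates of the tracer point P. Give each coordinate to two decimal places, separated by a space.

A=(0,0), D=(6.00,0)
B = A + 3.00·(cos247°, sin247°) = (-1.1722, -2.7615)
|BD| = 7.6855
circle(B,5.00) ∩ circle(D,3.00): a=4.8837, h=1.0723
  candidates: C₊=(3.0000,-0.0060) cross=8.241; C₋=(3.7706,-2.0075) cross=-8.241
  mode - wants cross < 0 → take C=(3.7706,-2.0075) (cross=-8.241)
ex = (C−B)/|BC| = (0.9886,0.1508); ey = (-0.1508,0.9886)
P = B + 1.62·ex + -3.07·ey = (0.8923,-5.5521)

0.89 -5.55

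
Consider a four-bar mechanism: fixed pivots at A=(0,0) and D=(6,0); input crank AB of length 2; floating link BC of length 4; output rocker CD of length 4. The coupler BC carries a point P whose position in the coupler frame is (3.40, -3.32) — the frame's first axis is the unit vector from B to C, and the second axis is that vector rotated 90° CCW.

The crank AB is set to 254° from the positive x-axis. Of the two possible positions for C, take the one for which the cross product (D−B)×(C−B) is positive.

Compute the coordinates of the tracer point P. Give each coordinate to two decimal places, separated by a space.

A=(0,0), D=(6.00,0)
B = A + 2.00·(cos254°, sin254°) = (-0.5513, -1.9225)
|BD| = 6.8275
circle(B,4.00) ∩ circle(D,4.00): a=3.4138, h=2.0847
  candidates: C₊=(2.1373,1.0391) cross=14.234; C₋=(3.3114,-2.9617) cross=-14.234
  mode + wants cross > 0 → take C=(2.1373,1.0391) (cross=14.234)
ex = (C−B)/|BC| = (0.6722,0.7404); ey = (-0.7404,0.6722)
P = B + 3.40·ex + -3.32·ey = (4.1922,-1.6367)

4.19 -1.64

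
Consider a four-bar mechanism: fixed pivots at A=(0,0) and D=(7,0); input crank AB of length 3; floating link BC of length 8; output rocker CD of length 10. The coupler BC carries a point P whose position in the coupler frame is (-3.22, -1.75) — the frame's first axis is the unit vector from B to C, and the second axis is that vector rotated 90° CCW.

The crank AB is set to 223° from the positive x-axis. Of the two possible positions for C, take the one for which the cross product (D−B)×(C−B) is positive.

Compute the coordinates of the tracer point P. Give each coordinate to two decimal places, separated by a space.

A=(0,0), D=(7.00,0)
B = A + 3.00·(cos223°, sin223°) = (-2.1941, -2.0460)
|BD| = 9.4190
circle(B,8.00) ∩ circle(D,10.00): a=2.7984, h=7.4946
  candidates: C₊=(-1.0904,5.8775) cross=70.591; C₋=(2.1655,-8.7537) cross=-70.591
  mode + wants cross > 0 → take C=(-1.0904,5.8775) (cross=70.591)
ex = (C−B)/|BC| = (0.1380,0.9904); ey = (-0.9904,0.1380)
P = B + -3.22·ex + -1.75·ey = (-0.9050,-5.4766)

-0.91 -5.48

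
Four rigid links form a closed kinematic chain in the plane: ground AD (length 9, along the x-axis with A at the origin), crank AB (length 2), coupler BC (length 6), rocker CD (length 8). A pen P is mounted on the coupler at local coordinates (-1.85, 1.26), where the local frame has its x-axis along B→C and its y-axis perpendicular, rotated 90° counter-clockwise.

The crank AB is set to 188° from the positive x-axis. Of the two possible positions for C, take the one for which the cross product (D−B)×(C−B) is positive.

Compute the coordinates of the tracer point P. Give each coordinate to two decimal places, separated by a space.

A=(0,0), D=(9.00,0)
B = A + 2.00·(cos188°, sin188°) = (-1.9805, -0.2783)
|BD| = 10.9841
circle(B,6.00) ∩ circle(D,8.00): a=4.2175, h=4.2677
  candidates: C₊=(2.1274,4.0948) cross=46.876; C₋=(2.3437,-4.4378) cross=-46.876
  mode + wants cross > 0 → take C=(2.1274,4.0948) (cross=46.876)
ex = (C−B)/|BC| = (0.6847,0.7289); ey = (-0.7289,0.6847)
P = B + -1.85·ex + 1.26·ey = (-4.1655,-0.7641)

-4.17 -0.76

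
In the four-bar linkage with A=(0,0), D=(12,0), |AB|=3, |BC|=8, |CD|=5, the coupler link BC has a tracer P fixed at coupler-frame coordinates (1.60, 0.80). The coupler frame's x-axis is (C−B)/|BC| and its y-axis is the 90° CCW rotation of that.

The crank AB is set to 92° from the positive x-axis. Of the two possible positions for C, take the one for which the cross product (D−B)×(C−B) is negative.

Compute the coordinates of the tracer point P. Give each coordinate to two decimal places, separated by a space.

A=(0,0), D=(12.00,0)
B = A + 3.00·(cos92°, sin92°) = (-0.1047, 2.9982)
|BD| = 12.4705
circle(B,8.00) ∩ circle(D,5.00): a=7.7989, h=1.7823
  candidates: C₊=(7.8940,2.8532) cross=22.226; C₋=(7.0370,-0.6069) cross=-22.226
  mode - wants cross < 0 → take C=(7.0370,-0.6069) (cross=-22.226)
ex = (C−B)/|BC| = (0.8927,-0.4506); ey = (0.4506,0.8927)
P = B + 1.60·ex + 0.80·ey = (1.6841,2.9913)

1.68 2.99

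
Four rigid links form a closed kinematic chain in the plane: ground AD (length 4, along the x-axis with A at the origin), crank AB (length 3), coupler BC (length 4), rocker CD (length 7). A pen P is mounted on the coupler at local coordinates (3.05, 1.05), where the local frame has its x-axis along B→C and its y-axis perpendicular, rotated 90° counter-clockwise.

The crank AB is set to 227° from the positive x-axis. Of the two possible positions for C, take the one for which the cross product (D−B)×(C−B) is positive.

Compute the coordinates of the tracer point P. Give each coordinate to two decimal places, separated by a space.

-3.64 0.61

A=(0,0), D=(4.00,0)
B = A + 3.00·(cos227°, sin227°) = (-2.0460, -2.1941)
|BD| = 6.4318
circle(B,4.00) ∩ circle(D,7.00): a=0.6505, h=3.9467
  candidates: C₊=(-2.7808,1.7379) cross=25.385; C₋=(-0.0882,-5.6822) cross=-25.385
  mode + wants cross > 0 → take C=(-2.7808,1.7379) (cross=25.385)
ex = (C−B)/|BC| = (-0.1837,0.9830); ey = (-0.9830,-0.1837)
P = B + 3.05·ex + 1.05·ey = (-3.6384,0.6111)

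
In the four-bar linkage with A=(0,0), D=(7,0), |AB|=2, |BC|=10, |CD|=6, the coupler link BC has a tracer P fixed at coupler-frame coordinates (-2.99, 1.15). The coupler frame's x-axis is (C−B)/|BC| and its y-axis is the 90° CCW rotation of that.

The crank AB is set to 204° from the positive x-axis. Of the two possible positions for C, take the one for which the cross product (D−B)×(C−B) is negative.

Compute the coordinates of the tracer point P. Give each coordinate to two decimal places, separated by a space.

A=(0,0), D=(7.00,0)
B = A + 2.00·(cos204°, sin204°) = (-1.8271, -0.8135)
|BD| = 8.8645
circle(B,10.00) ∩ circle(D,6.00): a=8.0422, h=5.9434
  candidates: C₊=(5.6357,5.8428) cross=52.685; C₋=(6.7265,-5.9938) cross=-52.685
  mode - wants cross < 0 → take C=(6.7265,-5.9938) (cross=-52.685)
ex = (C−B)/|BC| = (0.8554,-0.5180); ey = (0.5180,0.8554)
P = B + -2.99·ex + 1.15·ey = (-3.7889,1.7191)

-3.79 1.72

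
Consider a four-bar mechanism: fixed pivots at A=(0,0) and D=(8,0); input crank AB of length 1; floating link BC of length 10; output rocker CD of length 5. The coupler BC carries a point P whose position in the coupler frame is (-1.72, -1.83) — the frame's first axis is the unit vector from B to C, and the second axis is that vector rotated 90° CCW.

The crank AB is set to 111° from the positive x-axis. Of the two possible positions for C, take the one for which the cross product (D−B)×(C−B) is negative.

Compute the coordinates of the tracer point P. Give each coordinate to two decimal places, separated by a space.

A=(0,0), D=(8.00,0)
B = A + 1.00·(cos111°, sin111°) = (-0.3584, 0.9336)
|BD| = 8.4103
circle(B,10.00) ∩ circle(D,5.00): a=8.6640, h=4.9936
  candidates: C₊=(8.8064,4.9345) cross=41.998; C₋=(7.6978,-4.9909) cross=-41.998
  mode - wants cross < 0 → take C=(7.6978,-4.9909) (cross=-41.998)
ex = (C−B)/|BC| = (0.8056,-0.5924); ey = (0.5924,0.8056)
P = B + -1.72·ex + -1.83·ey = (-2.8282,0.4783)

-2.83 0.48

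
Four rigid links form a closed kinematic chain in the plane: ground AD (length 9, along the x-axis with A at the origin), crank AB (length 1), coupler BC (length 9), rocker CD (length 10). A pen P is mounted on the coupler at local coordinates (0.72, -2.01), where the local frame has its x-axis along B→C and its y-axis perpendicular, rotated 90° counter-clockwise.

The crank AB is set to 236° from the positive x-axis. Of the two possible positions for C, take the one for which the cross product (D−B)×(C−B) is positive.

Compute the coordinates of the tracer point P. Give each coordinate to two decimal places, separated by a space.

1.58 -0.84

A=(0,0), D=(9.00,0)
B = A + 1.00·(cos236°, sin236°) = (-0.5592, -0.8290)
|BD| = 9.5951
circle(B,9.00) ∩ circle(D,10.00): a=3.8074, h=8.1550
  candidates: C₊=(2.5294,7.6244) cross=78.247; C₋=(3.9386,-8.6245) cross=-78.247
  mode + wants cross > 0 → take C=(2.5294,7.6244) (cross=78.247)
ex = (C−B)/|BC| = (0.3432,0.9393); ey = (-0.9393,0.3432)
P = B + 0.72·ex + -2.01·ey = (1.5758,-0.8426)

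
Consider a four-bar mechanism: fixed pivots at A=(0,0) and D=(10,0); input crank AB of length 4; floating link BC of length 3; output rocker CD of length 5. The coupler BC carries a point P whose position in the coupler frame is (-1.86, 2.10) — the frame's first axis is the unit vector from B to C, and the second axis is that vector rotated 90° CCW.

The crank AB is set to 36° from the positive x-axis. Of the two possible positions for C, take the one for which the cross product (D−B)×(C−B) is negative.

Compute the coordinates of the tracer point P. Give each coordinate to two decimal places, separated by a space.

3.84 5.09

A=(0,0), D=(10.00,0)
B = A + 4.00·(cos36°, sin36°) = (3.2361, 2.3511)
|BD| = 7.1609
circle(B,3.00) ∩ circle(D,5.00): a=2.4633, h=1.7124
  candidates: C₊=(6.1250,3.1598) cross=12.262; C₋=(5.0006,-0.0751) cross=-12.262
  mode - wants cross < 0 → take C=(5.0006,-0.0751) (cross=-12.262)
ex = (C−B)/|BC| = (0.5882,-0.8087); ey = (0.8087,0.5882)
P = B + -1.86·ex + 2.10·ey = (3.8404,5.0905)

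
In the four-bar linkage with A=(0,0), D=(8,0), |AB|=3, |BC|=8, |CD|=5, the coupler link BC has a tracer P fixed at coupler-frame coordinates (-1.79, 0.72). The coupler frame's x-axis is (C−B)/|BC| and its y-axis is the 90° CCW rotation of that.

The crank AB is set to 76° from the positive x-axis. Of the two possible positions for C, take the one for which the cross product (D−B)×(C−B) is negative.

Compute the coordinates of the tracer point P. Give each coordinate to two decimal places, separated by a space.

0.41 4.81

A=(0,0), D=(8.00,0)
B = A + 3.00·(cos76°, sin76°) = (0.7258, 2.9109)
|BD| = 7.8350
circle(B,8.00) ∩ circle(D,5.00): a=6.4063, h=4.7915
  candidates: C₊=(8.4537,4.9794) cross=37.542; C₋=(4.8934,-3.9178) cross=-37.542
  mode - wants cross < 0 → take C=(4.8934,-3.9178) (cross=-37.542)
ex = (C−B)/|BC| = (0.5210,-0.8536); ey = (0.8536,0.5210)
P = B + -1.79·ex + 0.72·ey = (0.4078,4.8139)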